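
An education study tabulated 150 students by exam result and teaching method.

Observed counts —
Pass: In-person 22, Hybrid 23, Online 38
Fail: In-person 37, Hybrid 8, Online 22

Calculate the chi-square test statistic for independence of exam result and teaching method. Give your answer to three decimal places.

13.789

Row totals: 83, 67. Column totals: 59, 31, 60. Grand total N = 150.
Expected counts (row total × column total / N):
  Pass, In-person: 83×59/150 = 32.6467
  Pass, Hybrid: 83×31/150 = 17.1533
  Pass, Online: 83×60/150 = 33.2000
  Fail, In-person: 67×59/150 = 26.3533
  Fail, Hybrid: 67×31/150 = 13.8467
  Fail, Online: 67×60/150 = 26.8000
Contributions (O − E)²/E:
  (22 − 32.6467)²/32.6467 = 3.4721
  (23 − 17.1533)²/17.1533 = 1.9928
  (38 − 33.2000)²/33.2000 = 0.6940
  (37 − 26.3533)²/26.3533 = 4.3013
  (8 − 13.8467)²/13.8467 = 2.4687
  (22 − 26.8000)²/26.8000 = 0.8597
χ² = 3.4721 + 1.9928 + 0.6940 + 4.3013 + 2.4687 + 0.8597 = 13.789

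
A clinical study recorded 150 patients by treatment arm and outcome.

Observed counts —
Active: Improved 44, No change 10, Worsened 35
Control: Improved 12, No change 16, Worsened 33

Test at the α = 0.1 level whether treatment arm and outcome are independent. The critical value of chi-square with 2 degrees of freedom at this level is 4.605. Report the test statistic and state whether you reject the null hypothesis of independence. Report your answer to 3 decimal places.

15.026; reject H₀

Row totals: 89, 61. Column totals: 56, 26, 68. Grand total N = 150.
Expected counts (row total × column total / N):
  Active, Improved: 89×56/150 = 33.22667
  Active, No change: 89×26/150 = 15.42667
  Active, Worsened: 89×68/150 = 40.34667
  Control, Improved: 61×56/150 = 22.77333
  Control, No change: 61×26/150 = 10.57333
  Control, Worsened: 61×68/150 = 27.65333
Contributions (O − E)²/E:
  (44 − 33.22667)²/33.22667 = 3.4931
  (10 − 15.42667)²/15.42667 = 1.9090
  (35 − 40.34667)²/40.34667 = 0.7085
  (12 − 22.77333)²/22.77333 = 5.0965
  (16 − 10.57333)²/10.57333 = 2.7852
  (33 − 27.65333)²/27.65333 = 1.0338
χ² = 3.4931 + 1.9090 + 0.7085 + 5.0965 + 2.7852 + 1.0338 = 15.026
df = (2−1)(3−1) = 2. Since 15.026 > 4.605, reject the null hypothesis of independence at α = 0.1.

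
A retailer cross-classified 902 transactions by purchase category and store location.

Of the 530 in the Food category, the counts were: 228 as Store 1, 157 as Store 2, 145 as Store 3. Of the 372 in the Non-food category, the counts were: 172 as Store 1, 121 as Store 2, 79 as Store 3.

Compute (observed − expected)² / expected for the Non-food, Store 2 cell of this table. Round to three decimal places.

0.351

Row total (Non-food) = 372; column total (Store 2) = 278; N = 902.
Expected count E = 372 × 278 / 902 = 114.6519.
Contribution = (O − E)²/E = (121 − 114.6519)² / 114.6519 = 0.351.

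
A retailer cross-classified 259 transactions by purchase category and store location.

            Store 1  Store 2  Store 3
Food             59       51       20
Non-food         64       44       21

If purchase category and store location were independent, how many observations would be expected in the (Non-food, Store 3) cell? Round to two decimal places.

20.42

Row total (Non-food) = 129; column total (Store 3) = 41; grand total N = 259.
Expected count = (row total × column total) / N = 129 × 41 / 259 = 20.42.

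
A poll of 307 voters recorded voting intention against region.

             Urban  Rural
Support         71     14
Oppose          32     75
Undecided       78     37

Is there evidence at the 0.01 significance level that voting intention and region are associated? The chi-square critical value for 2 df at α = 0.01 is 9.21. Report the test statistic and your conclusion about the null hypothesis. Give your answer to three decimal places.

62.266; reject H₀

Row totals: 85, 107, 115. Column totals: 181, 126. Grand total N = 307.
Expected counts (row total × column total / N):
  Support, Urban: 85×181/307 = 50.1140
  Support, Rural: 85×126/307 = 34.8860
  Oppose, Urban: 107×181/307 = 63.0847
  Oppose, Rural: 107×126/307 = 43.9153
  Undecided, Urban: 115×181/307 = 67.8013
  Undecided, Rural: 115×126/307 = 47.1987
Contributions (O − E)²/E:
  (71 − 50.1140)²/50.1140 = 8.7047
  (14 − 34.8860)²/34.8860 = 12.5043
  (32 − 63.0847)²/63.0847 = 15.3168
  (75 − 43.9153)²/43.9153 = 22.0028
  (78 − 67.8013)²/67.8013 = 1.5341
  (37 − 47.1987)²/47.1987 = 2.2037
χ² = 8.7047 + 12.5043 + 15.3168 + 22.0028 + 1.5341 + 2.2037 = 62.266
df = (3−1)(2−1) = 2. Since 62.266 > 9.21, reject the null hypothesis of independence at α = 0.01.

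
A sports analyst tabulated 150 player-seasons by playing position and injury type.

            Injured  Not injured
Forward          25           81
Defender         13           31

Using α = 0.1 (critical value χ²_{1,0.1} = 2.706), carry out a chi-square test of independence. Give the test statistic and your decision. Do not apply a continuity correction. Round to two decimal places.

0.58; fail to reject H₀

Row totals: 106, 44. Column totals: 38, 112. Grand total N = 150.
Expected counts (row total × column total / N):
  Forward, Injured: 106×38/150 = 26.853
  Forward, Not injured: 106×112/150 = 79.147
  Defender, Injured: 44×38/150 = 11.147
  Defender, Not injured: 44×112/150 = 32.853
Contributions (O − E)²/E:
  (25 − 26.853)²/26.853 = 0.1279
  (81 − 79.147)²/79.147 = 0.0434
  (13 − 11.147)²/11.147 = 0.3080
  (31 − 32.853)²/32.853 = 0.1045
χ² = 0.1279 + 0.0434 + 0.3080 + 0.1045 = 0.58
df = (2−1)(2−1) = 1. Since 0.58 < 2.706, fail to reject the null hypothesis of independence at α = 0.1.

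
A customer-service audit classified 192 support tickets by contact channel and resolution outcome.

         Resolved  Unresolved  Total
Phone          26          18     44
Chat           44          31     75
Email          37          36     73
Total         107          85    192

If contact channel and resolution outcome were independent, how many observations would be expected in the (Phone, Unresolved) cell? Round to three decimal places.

Row total (Phone) = 44; column total (Unresolved) = 85; grand total N = 192.
Expected count = (row total × column total) / N = 44 × 85 / 192 = 19.479.

19.479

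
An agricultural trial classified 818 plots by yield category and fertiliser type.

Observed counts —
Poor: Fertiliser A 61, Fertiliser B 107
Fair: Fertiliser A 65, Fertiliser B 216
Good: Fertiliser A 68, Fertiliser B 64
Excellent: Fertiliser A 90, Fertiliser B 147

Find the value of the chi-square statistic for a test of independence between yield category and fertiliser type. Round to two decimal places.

34.37

Row totals: 168, 281, 132, 237. Column totals: 284, 534. Grand total N = 818.
Expected counts (row total × column total / N):
  Poor, Fertiliser A: 168×284/818 = 58.328
  Poor, Fertiliser B: 168×534/818 = 109.672
  Fair, Fertiliser A: 281×284/818 = 97.560
  Fair, Fertiliser B: 281×534/818 = 183.440
  Good, Fertiliser A: 132×284/818 = 45.829
  Good, Fertiliser B: 132×534/818 = 86.171
  Excellent, Fertiliser A: 237×284/818 = 82.284
  Excellent, Fertiliser B: 237×534/818 = 154.716
Contributions (O − E)²/E:
  (61 − 58.328)²/58.328 = 0.1224
  (107 − 109.672)²/109.672 = 0.0651
  (65 − 97.560)²/97.560 = 10.8667
  (216 − 183.440)²/183.440 = 5.7793
  (68 − 45.829)²/45.829 = 10.7258
  (64 − 86.171)²/86.171 = 5.7044
  (90 − 82.284)²/82.284 = 0.7236
  (147 − 154.716)²/154.716 = 0.3848
χ² = 0.1224 + 0.0651 + 10.8667 + 5.7793 + 10.7258 + 5.7044 + 0.7236 + 0.3848 = 34.37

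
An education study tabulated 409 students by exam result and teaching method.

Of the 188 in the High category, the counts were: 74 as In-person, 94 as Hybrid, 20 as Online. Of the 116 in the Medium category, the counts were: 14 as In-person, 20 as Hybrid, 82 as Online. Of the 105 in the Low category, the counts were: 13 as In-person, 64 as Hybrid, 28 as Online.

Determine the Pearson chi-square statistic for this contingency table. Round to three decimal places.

140.418

Row totals: 188, 116, 105. Column totals: 101, 178, 130. Grand total N = 409.
Expected counts (row total × column total / N):
  High, In-person: 188×101/409 = 46.4254
  High, Hybrid: 188×178/409 = 81.8191
  High, Online: 188×130/409 = 59.7555
  Medium, In-person: 116×101/409 = 28.6455
  Medium, Hybrid: 116×178/409 = 50.4841
  Medium, Online: 116×130/409 = 36.8704
  Low, In-person: 105×101/409 = 25.9291
  Low, Hybrid: 105×178/409 = 45.6968
  Low, Online: 105×130/409 = 33.3741
Contributions (O − E)²/E:
  (74 − 46.4254)²/46.4254 = 16.3781
  (94 − 81.8191)²/81.8191 = 1.8134
  (20 − 59.7555)²/59.7555 = 26.4494
  (14 − 28.6455)²/28.6455 = 7.4878
  (20 − 50.4841)²/50.4841 = 18.4074
  (82 − 36.8704)²/36.8704 = 55.2389
  (13 − 25.9291)²/25.9291 = 6.4469
  (64 − 45.6968)²/45.6968 = 7.3311
  (28 − 33.3741)²/33.3741 = 0.8654
χ² = 16.3781 + 1.8134 + 26.4494 + 7.4878 + 18.4074 + 55.2389 + 6.4469 + 7.3311 + 0.8654 = 140.418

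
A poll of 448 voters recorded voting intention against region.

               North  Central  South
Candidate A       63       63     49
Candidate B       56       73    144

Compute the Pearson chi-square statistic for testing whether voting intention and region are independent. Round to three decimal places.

27.802

Row totals: 175, 273. Column totals: 119, 136, 193. Grand total N = 448.
Expected counts (row total × column total / N):
  Candidate A, North: 175×119/448 = 46.4844
  Candidate A, Central: 175×136/448 = 53.1250
  Candidate A, South: 175×193/448 = 75.3906
  Candidate B, North: 273×119/448 = 72.5156
  Candidate B, Central: 273×136/448 = 82.8750
  Candidate B, South: 273×193/448 = 117.6094
Contributions (O − E)²/E:
  (63 − 46.4844)²/46.4844 = 5.8679
  (63 − 53.1250)²/53.1250 = 1.8356
  (49 − 75.3906)²/75.3906 = 9.2381
  (56 − 72.5156)²/72.5156 = 3.7615
  (73 − 82.8750)²/82.8750 = 1.1767
  (144 − 117.6094)²/117.6094 = 5.9218
χ² = 5.8679 + 1.8356 + 9.2381 + 3.7615 + 1.1767 + 5.9218 = 27.802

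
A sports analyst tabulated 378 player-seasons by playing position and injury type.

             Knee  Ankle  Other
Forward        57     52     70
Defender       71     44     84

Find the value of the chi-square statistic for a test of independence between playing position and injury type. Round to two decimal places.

Row totals: 179, 199. Column totals: 128, 96, 154. Grand total N = 378.
Expected counts (row total × column total / N):
  Forward, Knee: 179×128/378 = 60.614
  Forward, Ankle: 179×96/378 = 45.460
  Forward, Other: 179×154/378 = 72.926
  Defender, Knee: 199×128/378 = 67.386
  Defender, Ankle: 199×96/378 = 50.540
  Defender, Other: 199×154/378 = 81.074
Contributions (O − E)²/E:
  (57 − 60.614)²/60.614 = 0.2155
  (52 − 45.460)²/45.460 = 0.9409
  (70 − 72.926)²/72.926 = 0.1174
  (71 − 67.386)²/67.386 = 0.1938
  (44 − 50.540)²/50.540 = 0.8463
  (84 − 81.074)²/81.074 = 0.1056
χ² = 0.2155 + 0.9409 + 0.1174 + 0.1938 + 0.8463 + 0.1056 = 2.42

2.42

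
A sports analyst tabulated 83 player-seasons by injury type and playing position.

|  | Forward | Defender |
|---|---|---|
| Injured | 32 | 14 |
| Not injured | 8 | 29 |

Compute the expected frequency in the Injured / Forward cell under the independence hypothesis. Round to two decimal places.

22.17

Row total (Injured) = 46; column total (Forward) = 40; grand total N = 83.
Expected count = (row total × column total) / N = 46 × 40 / 83 = 22.17.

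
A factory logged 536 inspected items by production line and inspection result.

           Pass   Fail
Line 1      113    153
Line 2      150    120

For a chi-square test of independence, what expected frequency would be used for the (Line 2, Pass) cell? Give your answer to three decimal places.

Row total (Line 2) = 270; column total (Pass) = 263; grand total N = 536.
Expected count = (row total × column total) / N = 270 × 263 / 536 = 132.481.

132.481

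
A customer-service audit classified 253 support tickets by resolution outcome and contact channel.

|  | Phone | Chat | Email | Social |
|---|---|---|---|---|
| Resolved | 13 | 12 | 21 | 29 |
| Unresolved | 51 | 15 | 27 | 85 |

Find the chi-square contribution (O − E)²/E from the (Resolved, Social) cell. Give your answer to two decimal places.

0.68

Row total (Resolved) = 75; column total (Social) = 114; N = 253.
Expected count E = 75 × 114 / 253 = 33.794.
Contribution = (O − E)²/E = (29 − 33.794)² / 33.794 = 0.68.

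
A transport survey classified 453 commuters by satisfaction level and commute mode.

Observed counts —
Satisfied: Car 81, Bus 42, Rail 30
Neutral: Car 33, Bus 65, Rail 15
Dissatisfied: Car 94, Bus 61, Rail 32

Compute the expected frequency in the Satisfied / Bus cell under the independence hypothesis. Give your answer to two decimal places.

56.74

Row total (Satisfied) = 153; column total (Bus) = 168; grand total N = 453.
Expected count = (row total × column total) / N = 153 × 168 / 453 = 56.74.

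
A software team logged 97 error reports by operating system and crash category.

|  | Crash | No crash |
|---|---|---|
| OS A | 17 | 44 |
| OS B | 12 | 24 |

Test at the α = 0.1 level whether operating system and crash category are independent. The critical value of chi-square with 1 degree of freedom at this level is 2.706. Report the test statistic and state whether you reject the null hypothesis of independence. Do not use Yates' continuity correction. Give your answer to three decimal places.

Row totals: 61, 36. Column totals: 29, 68. Grand total N = 97.
Expected counts (row total × column total / N):
  OS A, Crash: 61×29/97 = 18.2371
  OS A, No crash: 61×68/97 = 42.7629
  OS B, Crash: 36×29/97 = 10.7629
  OS B, No crash: 36×68/97 = 25.2371
Contributions (O − E)²/E:
  (17 − 18.2371)²/18.2371 = 0.0839
  (44 − 42.7629)²/42.7629 = 0.0358
  (12 − 10.7629)²/10.7629 = 0.1422
  (24 − 25.2371)²/25.2371 = 0.0606
χ² = 0.0839 + 0.0358 + 0.1422 + 0.0606 = 0.323
df = (2−1)(2−1) = 1. Since 0.323 < 2.706, fail to reject the null hypothesis of independence at α = 0.1.

0.323; fail to reject H₀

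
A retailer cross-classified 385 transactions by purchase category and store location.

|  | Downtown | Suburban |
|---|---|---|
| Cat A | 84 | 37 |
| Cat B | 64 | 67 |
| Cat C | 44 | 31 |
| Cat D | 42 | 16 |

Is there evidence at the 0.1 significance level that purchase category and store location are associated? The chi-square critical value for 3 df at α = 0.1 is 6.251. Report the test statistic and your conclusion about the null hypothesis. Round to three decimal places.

15.039; reject H₀

Row totals: 121, 131, 75, 58. Column totals: 234, 151. Grand total N = 385.
Expected counts (row total × column total / N):
  Cat A, Downtown: 121×234/385 = 73.5429
  Cat A, Suburban: 121×151/385 = 47.4571
  Cat B, Downtown: 131×234/385 = 79.6208
  Cat B, Suburban: 131×151/385 = 51.3792
  Cat C, Downtown: 75×234/385 = 45.5844
  Cat C, Suburban: 75×151/385 = 29.4156
  Cat D, Downtown: 58×234/385 = 35.2519
  Cat D, Suburban: 58×151/385 = 22.7481
Contributions (O − E)²/E:
  (84 − 73.5429)²/73.5429 = 1.4869
  (37 − 47.4571)²/47.4571 = 2.3042
  (64 − 79.6208)²/79.6208 = 3.0646
  (67 − 51.3792)²/51.3792 = 4.7492
  (44 − 45.5844)²/45.5844 = 0.0551
  (31 − 29.4156)²/29.4156 = 0.0853
  (42 − 35.2519)²/35.2519 = 1.2918
  (16 − 22.7481)²/22.7481 = 2.0018
χ² = 1.4869 + 2.3042 + 3.0646 + 4.7492 + 0.0551 + 0.0853 + 1.2918 + 2.0018 = 15.039
df = (4−1)(2−1) = 3. Since 15.039 > 6.251, reject the null hypothesis of independence at α = 0.1.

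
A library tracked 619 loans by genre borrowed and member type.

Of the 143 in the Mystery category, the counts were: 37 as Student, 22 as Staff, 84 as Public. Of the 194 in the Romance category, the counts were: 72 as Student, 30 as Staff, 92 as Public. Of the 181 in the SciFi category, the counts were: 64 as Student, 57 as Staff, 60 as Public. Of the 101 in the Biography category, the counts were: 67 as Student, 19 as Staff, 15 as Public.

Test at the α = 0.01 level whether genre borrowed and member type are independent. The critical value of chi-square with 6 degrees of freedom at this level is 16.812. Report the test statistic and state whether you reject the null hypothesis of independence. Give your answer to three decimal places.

Row totals: 143, 194, 181, 101. Column totals: 240, 128, 251. Grand total N = 619.
Expected counts (row total × column total / N):
  Mystery, Student: 143×240/619 = 55.4443
  Mystery, Staff: 143×128/619 = 29.5703
  Mystery, Public: 143×251/619 = 57.9855
  Romance, Student: 194×240/619 = 75.2181
  Romance, Staff: 194×128/619 = 40.1163
  Romance, Public: 194×251/619 = 78.6656
  SciFi, Student: 181×240/619 = 70.1777
  SciFi, Staff: 181×128/619 = 37.4281
  SciFi, Public: 181×251/619 = 73.3942
  Biography, Student: 101×240/619 = 39.1599
  Biography, Staff: 101×128/619 = 20.8853
  Biography, Public: 101×251/619 = 40.9548
Contributions (O − E)²/E:
  (37 − 55.4443)²/55.4443 = 6.1357
  (22 − 29.5703)²/29.5703 = 1.9381
  (84 − 57.9855)²/57.9855 = 11.6711
  (72 − 75.2181)²/75.2181 = 0.1377
  (30 − 40.1163)²/40.1163 = 2.5511
  (92 − 78.6656)²/78.6656 = 2.2603
  (64 − 70.1777)²/70.1777 = 0.5438
  (57 − 37.4281)²/37.4281 = 10.2345
  (60 − 73.3942)²/73.3942 = 2.4444
  (67 − 39.1599)²/39.1599 = 19.7925
  (19 − 20.8853)²/20.8853 = 0.1702
  (15 − 40.9548)²/40.9548 = 16.4487
χ² = 6.1357 + 1.9381 + 11.6711 + 0.1377 + 2.5511 + 2.2603 + 0.5438 + 10.2345 + 2.4444 + 19.7925 + 0.1702 + 16.4487 = 74.328
df = (4−1)(3−1) = 6. Since 74.328 > 16.812, reject the null hypothesis of independence at α = 0.01.

74.328; reject H₀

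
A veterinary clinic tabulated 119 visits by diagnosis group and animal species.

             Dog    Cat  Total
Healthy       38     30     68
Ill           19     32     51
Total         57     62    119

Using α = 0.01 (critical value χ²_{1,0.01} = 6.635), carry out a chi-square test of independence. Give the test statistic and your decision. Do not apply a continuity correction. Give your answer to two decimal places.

4.05; fail to reject H₀

Grand total N = 119.
Expected counts (row total × column total / N):
  Healthy, Dog: 68×57/119 = 32.571
  Healthy, Cat: 68×62/119 = 35.429
  Ill, Dog: 51×57/119 = 24.429
  Ill, Cat: 51×62/119 = 26.571
Contributions (O − E)²/E:
  (38 − 32.571)²/32.571 = 0.9049
  (30 − 35.429)²/35.429 = 0.8319
  (19 − 24.429)²/24.429 = 1.2065
  (32 − 26.571)²/26.571 = 1.1093
χ² = 0.9049 + 0.8319 + 1.2065 + 1.1093 = 4.05
df = (2−1)(2−1) = 1. Since 4.05 < 6.635, fail to reject the null hypothesis of independence at α = 0.01.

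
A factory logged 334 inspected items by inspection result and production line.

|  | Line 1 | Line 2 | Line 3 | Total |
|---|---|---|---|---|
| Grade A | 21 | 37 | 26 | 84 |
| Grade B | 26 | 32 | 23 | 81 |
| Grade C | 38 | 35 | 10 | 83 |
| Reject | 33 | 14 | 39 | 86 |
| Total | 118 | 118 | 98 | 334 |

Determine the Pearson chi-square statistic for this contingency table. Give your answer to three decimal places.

33.778

Grand total N = 334.
Expected counts (row total × column total / N):
  Grade A, Line 1: 84×118/334 = 29.67665
  Grade A, Line 2: 84×118/334 = 29.67665
  Grade A, Line 3: 84×98/334 = 24.64671
  Grade B, Line 1: 81×118/334 = 28.61677
  Grade B, Line 2: 81×118/334 = 28.61677
  Grade B, Line 3: 81×98/334 = 23.76647
  Grade C, Line 1: 83×118/334 = 29.32335
  Grade C, Line 2: 83×118/334 = 29.32335
  Grade C, Line 3: 83×98/334 = 24.35329
  Reject, Line 1: 86×118/334 = 30.38323
  Reject, Line 2: 86×118/334 = 30.38323
  Reject, Line 3: 86×98/334 = 25.23353
Contributions (O − E)²/E:
  (21 − 29.67665)²/29.67665 = 2.5368
  (37 − 29.67665)²/29.67665 = 1.8072
  (26 − 24.64671)²/24.64671 = 0.0743
  (26 − 28.61677)²/28.61677 = 0.2393
  (32 − 28.61677)²/28.61677 = 0.4000
  (23 − 23.76647)²/23.76647 = 0.0247
  (38 − 29.32335)²/29.32335 = 2.5674
  (35 − 29.32335)²/29.32335 = 1.0989
  (10 − 24.35329)²/24.35329 = 8.4595
  (33 − 30.38323)²/30.38323 = 0.2254
  (14 − 30.38323)²/30.38323 = 8.8342
  (39 − 25.23353)²/25.23353 = 7.5105
χ² = 2.5368 + 1.8072 + 0.0743 + 0.2393 + 0.4000 + 0.0247 + 2.5674 + 1.0989 + 8.4595 + 0.2254 + 8.8342 + 7.5105 = 33.778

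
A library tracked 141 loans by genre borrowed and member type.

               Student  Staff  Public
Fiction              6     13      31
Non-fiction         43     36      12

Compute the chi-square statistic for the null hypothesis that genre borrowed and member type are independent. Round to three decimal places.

Row totals: 50, 91. Column totals: 49, 49, 43. Grand total N = 141.
Expected counts (row total × column total / N):
  Fiction, Student: 50×49/141 = 17.375887
  Fiction, Staff: 50×49/141 = 17.375887
  Fiction, Public: 50×43/141 = 15.248227
  Non-fiction, Student: 91×49/141 = 31.624113
  Non-fiction, Staff: 91×49/141 = 31.624113
  Non-fiction, Public: 91×43/141 = 27.751773
Contributions (O − E)²/E:
  (6 − 17.375887)²/17.375887 = 7.4477
  (13 − 17.375887)²/17.375887 = 1.1020
  (31 − 15.248227)²/15.248227 = 16.2719
  (43 − 31.624113)²/31.624113 = 4.0922
  (36 − 31.624113)²/31.624113 = 0.6055
  (12 − 27.751773)²/27.751773 = 8.9406
χ² = 7.4477 + 1.1020 + 16.2719 + 4.0922 + 0.6055 + 8.9406 = 38.460

38.460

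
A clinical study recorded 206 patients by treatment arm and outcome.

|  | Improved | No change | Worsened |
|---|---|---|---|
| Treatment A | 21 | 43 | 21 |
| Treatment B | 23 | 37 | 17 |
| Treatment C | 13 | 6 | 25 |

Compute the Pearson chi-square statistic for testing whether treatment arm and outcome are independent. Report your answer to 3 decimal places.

23.798

Row totals: 85, 77, 44. Column totals: 57, 86, 63. Grand total N = 206.
Expected counts (row total × column total / N):
  Treatment A, Improved: 85×57/206 = 23.51942
  Treatment A, No change: 85×86/206 = 35.48544
  Treatment A, Worsened: 85×63/206 = 25.99515
  Treatment B, Improved: 77×57/206 = 21.30583
  Treatment B, No change: 77×86/206 = 32.14563
  Treatment B, Worsened: 77×63/206 = 23.54854
  Treatment C, Improved: 44×57/206 = 12.17476
  Treatment C, No change: 44×86/206 = 18.36893
  Treatment C, Worsened: 44×63/206 = 13.45631
Contributions (O − E)²/E:
  (21 − 23.51942)²/23.51942 = 0.2699
  (43 − 35.48544)²/35.48544 = 1.5913
  (21 − 25.99515)²/25.99515 = 0.9599
  (23 − 21.30583)²/21.30583 = 0.1347
  (37 − 32.14563)²/32.14563 = 0.7331
  (17 − 23.54854)²/23.54854 = 1.8211
  (13 − 12.17476)²/12.17476 = 0.0559
  (6 − 18.36893)²/18.36893 = 8.3288
  (25 − 13.45631)²/13.45631 = 9.9029
χ² = 0.2699 + 1.5913 + 0.9599 + 0.1347 + 0.7331 + 1.8211 + 0.0559 + 8.3288 + 9.9029 = 23.798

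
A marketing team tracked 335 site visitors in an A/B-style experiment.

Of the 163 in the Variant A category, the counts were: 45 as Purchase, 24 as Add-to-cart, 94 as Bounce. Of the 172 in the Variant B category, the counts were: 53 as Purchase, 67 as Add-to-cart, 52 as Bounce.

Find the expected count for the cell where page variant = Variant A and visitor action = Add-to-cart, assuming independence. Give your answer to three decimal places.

Row total (Variant A) = 163; column total (Add-to-cart) = 91; grand total N = 335.
Expected count = (row total × column total) / N = 163 × 91 / 335 = 44.278.

44.278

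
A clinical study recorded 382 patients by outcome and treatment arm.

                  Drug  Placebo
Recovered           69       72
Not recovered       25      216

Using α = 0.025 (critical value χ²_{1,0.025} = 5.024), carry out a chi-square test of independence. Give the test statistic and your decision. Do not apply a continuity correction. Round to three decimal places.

Row totals: 141, 241. Column totals: 94, 288. Grand total N = 382.
Expected counts (row total × column total / N):
  Recovered, Drug: 141×94/382 = 34.69634
  Recovered, Placebo: 141×288/382 = 106.30366
  Not recovered, Drug: 241×94/382 = 59.30366
  Not recovered, Placebo: 241×288/382 = 181.69634
Contributions (O − E)²/E:
  (69 − 34.69634)²/34.69634 = 33.9154
  (72 − 106.30366)²/106.30366 = 11.0696
  (25 − 59.30366)²/59.30366 = 19.8426
  (216 − 181.69634)²/181.69634 = 6.4764
χ² = 33.9154 + 11.0696 + 19.8426 + 6.4764 = 71.304
df = (2−1)(2−1) = 1. Since 71.304 > 5.024, reject the null hypothesis of independence at α = 0.025.

71.304; reject H₀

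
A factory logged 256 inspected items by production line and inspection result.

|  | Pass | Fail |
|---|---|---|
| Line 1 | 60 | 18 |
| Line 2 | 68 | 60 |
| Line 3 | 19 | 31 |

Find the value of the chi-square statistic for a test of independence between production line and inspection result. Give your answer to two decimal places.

Row totals: 78, 128, 50. Column totals: 147, 109. Grand total N = 256.
Expected counts (row total × column total / N):
  Line 1, Pass: 78×147/256 = 44.789
  Line 1, Fail: 78×109/256 = 33.211
  Line 2, Pass: 128×147/256 = 73.500
  Line 2, Fail: 128×109/256 = 54.500
  Line 3, Pass: 50×147/256 = 28.711
  Line 3, Fail: 50×109/256 = 21.289
Contributions (O − E)²/E:
  (60 − 44.789)²/44.789 = 5.1659
  (18 − 33.211)²/33.211 = 6.9668
  (68 − 73.500)²/73.500 = 0.4116
  (60 − 54.500)²/54.500 = 0.5550
  (19 − 28.711)²/28.711 = 3.2846
  (31 − 21.289)²/21.289 = 4.4297
χ² = 5.1659 + 6.9668 + 0.4116 + 0.5550 + 3.2846 + 4.4297 = 20.81

20.81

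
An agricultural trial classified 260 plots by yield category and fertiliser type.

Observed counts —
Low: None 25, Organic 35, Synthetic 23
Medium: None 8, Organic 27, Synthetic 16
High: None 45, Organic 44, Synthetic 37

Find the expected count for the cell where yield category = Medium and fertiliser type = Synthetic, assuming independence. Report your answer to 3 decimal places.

Row total (Medium) = 51; column total (Synthetic) = 76; grand total N = 260.
Expected count = (row total × column total) / N = 51 × 76 / 260 = 14.908.

14.908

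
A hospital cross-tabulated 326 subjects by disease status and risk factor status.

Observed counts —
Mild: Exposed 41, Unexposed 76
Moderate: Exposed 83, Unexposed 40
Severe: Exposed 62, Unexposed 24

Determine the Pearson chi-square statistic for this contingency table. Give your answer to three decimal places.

Row totals: 117, 123, 86. Column totals: 186, 140. Grand total N = 326.
Expected counts (row total × column total / N):
  Mild, Exposed: 117×186/326 = 66.7546
  Mild, Unexposed: 117×140/326 = 50.2454
  Moderate, Exposed: 123×186/326 = 70.1779
  Moderate, Unexposed: 123×140/326 = 52.8221
  Severe, Exposed: 86×186/326 = 49.0675
  Severe, Unexposed: 86×140/326 = 36.9325
Contributions (O − E)²/E:
  (41 − 66.7546)²/66.7546 = 9.9364
  (76 − 50.2454)²/50.2454 = 13.2012
  (83 − 70.1779)²/70.1779 = 2.3427
  (40 − 52.8221)²/52.8221 = 3.1125
  (62 − 49.0675)²/49.0675 = 3.4086
  (24 − 36.9325)²/36.9325 = 4.5285
χ² = 9.9364 + 13.2012 + 2.3427 + 3.1125 + 3.4086 + 4.5285 = 36.530

36.530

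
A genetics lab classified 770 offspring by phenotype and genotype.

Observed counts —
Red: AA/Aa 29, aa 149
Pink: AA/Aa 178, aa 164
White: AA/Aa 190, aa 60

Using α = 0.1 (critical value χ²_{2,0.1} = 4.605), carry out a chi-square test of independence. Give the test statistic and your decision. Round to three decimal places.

148.468; reject H₀

Row totals: 178, 342, 250. Column totals: 397, 373. Grand total N = 770.
Expected counts (row total × column total / N):
  Red, AA/Aa: 178×397/770 = 91.7740
  Red, aa: 178×373/770 = 86.2260
  Pink, AA/Aa: 342×397/770 = 176.3299
  Pink, aa: 342×373/770 = 165.6701
  White, AA/Aa: 250×397/770 = 128.8961
  White, aa: 250×373/770 = 121.1039
Contributions (O − E)²/E:
  (29 − 91.7740)²/91.7740 = 42.9378
  (149 − 86.2260)²/86.2260 = 45.7005
  (178 − 176.3299)²/176.3299 = 0.0158
  (164 − 165.6701)²/165.6701 = 0.0168
  (190 − 128.8961)²/128.8961 = 28.9666
  (60 − 121.1039)²/121.1039 = 30.8304
χ² = 42.9378 + 45.7005 + 0.0158 + 0.0168 + 28.9666 + 30.8304 = 148.468
df = (3−1)(2−1) = 2. Since 148.468 > 4.605, reject the null hypothesis of independence at α = 0.1.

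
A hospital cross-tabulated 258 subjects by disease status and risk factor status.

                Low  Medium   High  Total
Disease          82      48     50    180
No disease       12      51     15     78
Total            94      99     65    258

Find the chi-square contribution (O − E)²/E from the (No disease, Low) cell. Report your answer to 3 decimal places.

9.486

Row total (No disease) = 78; column total (Low) = 94; N = 258.
Expected count E = 78 × 94 / 258 = 28.4186.
Contribution = (O − E)²/E = (12 − 28.4186)² / 28.4186 = 9.486.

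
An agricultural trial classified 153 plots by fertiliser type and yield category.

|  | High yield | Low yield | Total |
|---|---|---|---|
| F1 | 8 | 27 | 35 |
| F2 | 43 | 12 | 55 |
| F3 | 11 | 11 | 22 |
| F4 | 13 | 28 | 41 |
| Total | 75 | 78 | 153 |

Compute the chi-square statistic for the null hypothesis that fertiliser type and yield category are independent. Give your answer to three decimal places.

33.229

Grand total N = 153.
Expected counts (row total × column total / N):
  F1, High yield: 35×75/153 = 17.1569
  F1, Low yield: 35×78/153 = 17.8431
  F2, High yield: 55×75/153 = 26.9608
  F2, Low yield: 55×78/153 = 28.0392
  F3, High yield: 22×75/153 = 10.7843
  F3, Low yield: 22×78/153 = 11.2157
  F4, High yield: 41×75/153 = 20.0980
  F4, Low yield: 41×78/153 = 20.9020
Contributions (O − E)²/E:
  (8 − 17.1569)²/17.1569 = 4.8872
  (27 − 17.8431)²/17.8431 = 4.6992
  (43 − 26.9608)²/26.9608 = 9.5419
  (12 − 28.0392)²/28.0392 = 9.1749
  (11 − 10.7843)²/10.7843 = 0.0043
  (11 − 11.2157)²/11.2157 = 0.0041
  (13 − 20.0980)²/20.0980 = 2.5068
  (28 − 20.9020)²/20.9020 = 2.4104
χ² = 4.8872 + 4.6992 + 9.5419 + 9.1749 + 0.0043 + 0.0041 + 2.5068 + 2.4104 = 33.229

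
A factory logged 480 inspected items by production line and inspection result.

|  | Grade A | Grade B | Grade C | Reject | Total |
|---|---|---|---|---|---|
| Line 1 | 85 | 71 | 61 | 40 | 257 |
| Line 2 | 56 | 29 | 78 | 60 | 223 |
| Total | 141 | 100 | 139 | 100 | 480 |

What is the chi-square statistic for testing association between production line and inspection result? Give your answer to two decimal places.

Grand total N = 480.
Expected counts (row total × column total / N):
  Line 1, Grade A: 257×141/480 = 75.4938
  Line 1, Grade B: 257×100/480 = 53.5417
  Line 1, Grade C: 257×139/480 = 74.4229
  Line 1, Reject: 257×100/480 = 53.5417
  Line 2, Grade A: 223×141/480 = 65.5062
  Line 2, Grade B: 223×100/480 = 46.4583
  Line 2, Grade C: 223×139/480 = 64.5771
  Line 2, Reject: 223×100/480 = 46.4583
Contributions (O − E)²/E:
  (85 − 75.4938)²/75.4938 = 1.1970
  (71 − 53.5417)²/53.5417 = 5.6926
  (61 − 74.4229)²/74.4229 = 2.4210
  (40 − 53.5417)²/53.5417 = 3.4249
  (56 − 65.5062)²/65.5062 = 1.3795
  (29 − 46.4583)²/46.4583 = 6.5606
  (78 − 64.5771)²/64.5771 = 2.7901
  (60 − 46.4583)²/46.4583 = 3.9471
χ² = 1.1970 + 5.6926 + 2.4210 + 3.4249 + 1.3795 + 6.5606 + 2.7901 + 3.9471 = 27.41

27.41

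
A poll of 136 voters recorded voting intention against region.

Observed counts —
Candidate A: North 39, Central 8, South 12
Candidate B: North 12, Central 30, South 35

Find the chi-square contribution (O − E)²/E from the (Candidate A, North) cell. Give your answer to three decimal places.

Row total (Candidate A) = 59; column total (North) = 51; N = 136.
Expected count E = 59 × 51 / 136 = 22.1250.
Contribution = (O − E)²/E = (39 − 22.1250)² / 22.1250 = 12.871.

12.871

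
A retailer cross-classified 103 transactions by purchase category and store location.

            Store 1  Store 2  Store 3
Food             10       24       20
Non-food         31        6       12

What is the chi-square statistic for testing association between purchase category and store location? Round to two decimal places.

Row totals: 54, 49. Column totals: 41, 30, 32. Grand total N = 103.
Expected counts (row total × column total / N):
  Food, Store 1: 54×41/103 = 21.495
  Food, Store 2: 54×30/103 = 15.728
  Food, Store 3: 54×32/103 = 16.777
  Non-food, Store 1: 49×41/103 = 19.505
  Non-food, Store 2: 49×30/103 = 14.272
  Non-food, Store 3: 49×32/103 = 15.223
Contributions (O − E)²/E:
  (10 − 21.495)²/21.495 = 6.1472
  (24 − 15.728)²/15.728 = 4.3506
  (20 − 16.777)²/16.777 = 0.6192
  (31 − 19.505)²/19.505 = 6.7744
  (6 − 14.272)²/14.272 = 4.7944
  (12 − 15.223)²/15.223 = 0.6824
χ² = 6.1472 + 4.3506 + 0.6192 + 6.7744 + 4.7944 + 0.6824 = 23.37

23.37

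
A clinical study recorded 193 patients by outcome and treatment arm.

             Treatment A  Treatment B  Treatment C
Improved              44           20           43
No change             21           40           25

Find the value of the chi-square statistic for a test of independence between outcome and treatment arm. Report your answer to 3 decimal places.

17.492

Row totals: 107, 86. Column totals: 65, 60, 68. Grand total N = 193.
Expected counts (row total × column total / N):
  Improved, Treatment A: 107×65/193 = 36.0363
  Improved, Treatment B: 107×60/193 = 33.2642
  Improved, Treatment C: 107×68/193 = 37.6995
  No change, Treatment A: 86×65/193 = 28.9637
  No change, Treatment B: 86×60/193 = 26.7358
  No change, Treatment C: 86×68/193 = 30.3005
Contributions (O − E)²/E:
  (44 − 36.0363)²/36.0363 = 1.7599
  (20 − 33.2642)²/33.2642 = 5.2891
  (43 − 37.6995)²/37.6995 = 0.7452
  (21 − 28.9637)²/28.9637 = 2.1897
  (40 − 26.7358)²/26.7358 = 6.5807
  (25 − 30.3005)²/30.3005 = 0.9272
χ² = 1.7599 + 5.2891 + 0.7452 + 2.1897 + 6.5807 + 0.9272 = 17.492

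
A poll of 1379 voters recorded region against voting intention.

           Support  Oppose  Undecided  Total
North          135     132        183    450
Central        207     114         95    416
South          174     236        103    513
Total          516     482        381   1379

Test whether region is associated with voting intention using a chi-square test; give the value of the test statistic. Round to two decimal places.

95.73

Grand total N = 1379.
Expected counts (row total × column total / N):
  North, Support: 450×516/1379 = 168.383
  North, Oppose: 450×482/1379 = 157.288
  North, Undecided: 450×381/1379 = 124.329
  Central, Support: 416×516/1379 = 155.661
  Central, Oppose: 416×482/1379 = 145.404
  Central, Undecided: 416×381/1379 = 114.935
  South, Support: 513×516/1379 = 191.956
  South, Oppose: 513×482/1379 = 179.308
  South, Undecided: 513×381/1379 = 141.735
Contributions (O − E)²/E:
  (135 − 168.383)²/168.383 = 6.6184
  (132 − 157.288)²/157.288 = 4.0657
  (183 − 124.329)²/124.329 = 27.6869
  (207 − 155.661)²/155.661 = 16.9323
  (114 − 145.404)²/145.404 = 6.7826
  (95 − 114.935)²/114.935 = 3.4576
  (174 − 191.956)²/191.956 = 1.6796
  (236 − 179.308)²/179.308 = 17.9244
  (103 − 141.735)²/141.735 = 10.5860
χ² = 6.6184 + 4.0657 + 27.6869 + 16.9323 + 6.7826 + 3.4576 + 1.6796 + 17.9244 + 10.5860 = 95.73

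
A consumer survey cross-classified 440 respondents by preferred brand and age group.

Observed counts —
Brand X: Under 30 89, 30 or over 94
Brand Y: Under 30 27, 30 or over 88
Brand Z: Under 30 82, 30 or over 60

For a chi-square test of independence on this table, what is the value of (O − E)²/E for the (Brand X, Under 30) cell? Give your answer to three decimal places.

Row total (Brand X) = 183; column total (Under 30) = 198; N = 440.
Expected count E = 183 × 198 / 440 = 82.3500.
Contribution = (O − E)²/E = (89 − 82.3500)² / 82.3500 = 0.537.

0.537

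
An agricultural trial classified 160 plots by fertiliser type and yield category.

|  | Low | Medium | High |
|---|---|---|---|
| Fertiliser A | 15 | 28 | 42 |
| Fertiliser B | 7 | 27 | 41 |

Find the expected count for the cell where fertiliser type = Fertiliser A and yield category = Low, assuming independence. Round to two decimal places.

Row total (Fertiliser A) = 85; column total (Low) = 22; grand total N = 160.
Expected count = (row total × column total) / N = 85 × 22 / 160 = 11.69.

11.69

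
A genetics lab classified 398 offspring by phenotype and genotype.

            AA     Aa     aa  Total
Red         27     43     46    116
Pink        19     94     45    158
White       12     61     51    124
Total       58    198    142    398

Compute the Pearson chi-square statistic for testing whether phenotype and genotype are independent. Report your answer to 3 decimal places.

Grand total N = 398.
Expected counts (row total × column total / N):
  Red, AA: 116×58/398 = 16.9045
  Red, Aa: 116×198/398 = 57.7085
  Red, aa: 116×142/398 = 41.3869
  Pink, AA: 158×58/398 = 23.0251
  Pink, Aa: 158×198/398 = 78.6030
  Pink, aa: 158×142/398 = 56.3719
  White, AA: 124×58/398 = 18.0704
  White, Aa: 124×198/398 = 61.6884
  White, aa: 124×142/398 = 44.2412
Contributions (O − E)²/E:
  (27 − 16.9045)²/16.9045 = 6.0291
  (43 − 57.7085)²/57.7085 = 3.7488
  (46 − 41.3869)²/41.3869 = 0.5142
  (19 − 23.0251)²/23.0251 = 0.7036
  (94 − 78.6030)²/78.6030 = 3.0160
  (45 − 56.3719)²/56.3719 = 2.2941
  (12 − 18.0704)²/18.0704 = 2.0392
  (61 − 61.6884)²/61.6884 = 0.0077
  (51 − 44.2412)²/44.2412 = 1.0326
χ² = 6.0291 + 3.7488 + 0.5142 + 0.7036 + 3.0160 + 2.2941 + 2.0392 + 0.0077 + 1.0326 = 19.385

19.385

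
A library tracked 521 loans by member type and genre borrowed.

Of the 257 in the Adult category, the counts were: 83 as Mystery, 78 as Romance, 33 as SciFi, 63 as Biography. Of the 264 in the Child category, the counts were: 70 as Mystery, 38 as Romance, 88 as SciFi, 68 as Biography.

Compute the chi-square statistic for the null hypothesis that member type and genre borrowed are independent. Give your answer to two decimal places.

40.00

Row totals: 257, 264. Column totals: 153, 116, 121, 131. Grand total N = 521.
Expected counts (row total × column total / N):
  Adult, Mystery: 257×153/521 = 75.472
  Adult, Romance: 257×116/521 = 57.221
  Adult, SciFi: 257×121/521 = 59.687
  Adult, Biography: 257×131/521 = 64.620
  Child, Mystery: 264×153/521 = 77.528
  Child, Romance: 264×116/521 = 58.779
  Child, SciFi: 264×121/521 = 61.313
  Child, Biography: 264×131/521 = 66.380
Contributions (O − E)²/E:
  (83 − 75.472)²/75.472 = 0.7509
  (78 − 57.221)²/57.221 = 7.5456
  (33 − 59.687)²/59.687 = 11.9322
  (63 − 64.620)²/64.620 = 0.0406
  (70 − 77.528)²/77.528 = 0.7310
  (38 − 58.779)²/58.779 = 7.3456
  (88 − 61.313)²/61.313 = 11.6157
  (68 − 66.380)²/66.380 = 0.0395
χ² = 0.7509 + 7.5456 + 11.9322 + 0.0406 + 0.7310 + 7.3456 + 11.6157 + 0.0395 = 40.00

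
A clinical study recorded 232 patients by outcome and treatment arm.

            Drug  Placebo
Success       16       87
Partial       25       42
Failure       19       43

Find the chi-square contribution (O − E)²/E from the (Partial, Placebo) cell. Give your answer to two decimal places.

1.19

Row total (Partial) = 67; column total (Placebo) = 172; N = 232.
Expected count E = 67 × 172 / 232 = 49.6724.
Contribution = (O − E)²/E = (42 − 49.6724)² / 49.6724 = 1.19.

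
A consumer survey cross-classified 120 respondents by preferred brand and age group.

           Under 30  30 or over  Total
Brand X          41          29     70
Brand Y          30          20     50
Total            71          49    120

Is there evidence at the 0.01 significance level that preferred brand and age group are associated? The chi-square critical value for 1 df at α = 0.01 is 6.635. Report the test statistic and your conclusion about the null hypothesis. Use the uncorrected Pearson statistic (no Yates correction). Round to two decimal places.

Grand total N = 120.
Expected counts (row total × column total / N):
  Brand X, Under 30: 70×71/120 = 41.417
  Brand X, 30 or over: 70×49/120 = 28.583
  Brand Y, Under 30: 50×71/120 = 29.583
  Brand Y, 30 or over: 50×49/120 = 20.417
Contributions (O − E)²/E:
  (41 − 41.417)²/41.417 = 0.0042
  (29 − 28.583)²/28.583 = 0.0061
  (30 − 29.583)²/29.583 = 0.0059
  (20 − 20.417)²/20.417 = 0.0085
χ² = 0.0042 + 0.0061 + 0.0059 + 0.0085 = 0.02
df = (2−1)(2−1) = 1. Since 0.02 < 6.635, fail to reject the null hypothesis of independence at α = 0.01.

0.02; fail to reject H₀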